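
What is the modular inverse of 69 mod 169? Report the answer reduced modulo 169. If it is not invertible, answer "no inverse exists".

49

Extended Euclidean algorithm:
169 = 2·69 + 31
69 = 2·31 + 7
31 = 4·7 + 3
7 = 2·3 + 1
3 = 3·1 + 0
gcd = 1, so the inverse exists. Back-substitute:
1 = 7 − 2·3
1 = −2·31 + 9·7
1 = 9·69 − 20·31
1 = −20·169 + 49·69
So 69·49 ≡ 1 (mod 169).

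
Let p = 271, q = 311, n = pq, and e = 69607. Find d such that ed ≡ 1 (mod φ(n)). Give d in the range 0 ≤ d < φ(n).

φ(n) = (p−1)(q−1) = 270·310 = 83700.
Need d with 69607·d ≡ 1 (mod 83700). Apply the extended Euclidean algorithm:
83700 = 1×69607 + 14093
69607 = 4×14093 + 13235
14093 = 1×13235 + 858
13235 = 15×858 + 365
858 = 2×365 + 128
365 = 2×128 + 109
128 = 1×109 + 19
109 = 5×19 + 14
19 = 1×14 + 5
14 = 2×5 + 4
5 = 1×4 + 1
4 = 4×1 + 0
Back-substitute:
1 = 5 − 4
1 = −14 + 3·5
1 = 3·19 − 4·14
1 = −4·109 + 23·19
1 = 23·128 − 27·109
1 = −27·365 + 77·128
1 = 77·858 − 181·365
1 = −181·13235 + 2792·858
1 = 2792·14093 − 2973·13235
1 = −2973·69607 + 14684·14093
1 = 14684·83700 − 17657·69607
So 69607·(-17657) ≡ 1 (mod 83700), hence d ≡ -17657 ≡ 66043 (mod 83700).

66043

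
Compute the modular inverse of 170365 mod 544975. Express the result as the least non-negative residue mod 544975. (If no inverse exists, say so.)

no inverse exists

Euclidean algorithm on 544975, 170365:
544975 = 3·170365 + 33880
170365 = 5·33880 + 965
33880 = 35·965 + 105
965 = 9·105 + 20
105 = 5·20 + 5
20 = 4·5 + 0
Since gcd = 5 > 1, 170365 is not a unit mod 544975.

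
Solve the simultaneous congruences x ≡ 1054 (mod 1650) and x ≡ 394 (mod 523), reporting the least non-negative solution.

690754

Write x = 1054 + 1650·k. Then 1650·k ≡ 394 − 1054 ≡ 386 (mod 523).
Need 1650⁻¹ mod 523. Extended Euclid on (523, 81):
523 = 6*81 + 37
81 = 2*37 + 7
37 = 5*7 + 2
7 = 3*2 + 1
2 = 2*1 + 0
Back-substitute:
1 = 7 − 3·2
1 = −3·37 + 16·7
1 = 16·81 − 35·37
1 = −35·523 + 226·81
1650⁻¹ ≡ 226 (mod 523), so k ≡ 226·386 ≡ 418 (mod 523).
x = 1054 + 1650·418 = 690754.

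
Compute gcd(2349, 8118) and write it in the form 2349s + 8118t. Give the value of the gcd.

Apply Euclid's algorithm to 8118 and 2349:
8118 = 3*2349 + 1071
2349 = 2*1071 + 207
1071 = 5*207 + 36
207 = 5*36 + 27
36 = 1*27 + 9
27 = 3*9 + 0
gcd(2349, 8118) = 9.
Working backward:
9 = 36 − 27
9 = −207 + 6·36
9 = 6·1071 − 31·207
9 = −31·2349 + 68·1071
9 = 68·8118 − 235·2349
So 9 = (68)·8118 + (-235)·2349.

9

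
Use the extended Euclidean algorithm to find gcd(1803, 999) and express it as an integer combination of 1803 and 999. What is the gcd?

3

Euclidean algorithm:
1803 = 1*999 + 804
999 = 1*804 + 195
804 = 4*195 + 24
195 = 8*24 + 3
24 = 8*3 + 0
gcd(1803, 999) = 3.
Back-substituting:
3 = 195 − 8·24
3 = −8·804 + 33·195
3 = 33·999 − 41·804
3 = −41·1803 + 74·999
So 3 = (-41)·1803 + (74)·999.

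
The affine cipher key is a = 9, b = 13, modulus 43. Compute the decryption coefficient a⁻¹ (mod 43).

24

gcd(43, 9) by repeated division:
43 = 4×9 + 7
9 = 1×7 + 2
7 = 3×2 + 1
2 = 2×1 + 0
Since gcd(9, 43) = 1, back-substitute to write 1 as a combination:
1 = 7 − 3·2
1 = −3·9 + 4·7
1 = 4·43 − 19·9
So 9·(-19) ≡ 1 (mod 43), and -19 ≡ 24 (mod 43).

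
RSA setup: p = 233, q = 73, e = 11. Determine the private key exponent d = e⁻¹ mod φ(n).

13667

φ(n) = (p−1)(q−1) = 232·72 = 16704.
Need d with 11·d ≡ 1 (mod 16704). Apply the extended Euclidean algorithm:
16704 = 1518*11 + 6
11 = 1*6 + 5
6 = 1*5 + 1
5 = 5*1 + 0
Back-substitute:
1 = 6 − 5
1 = −11 + 2·6
1 = 2·16704 − 3037·11
So 11·(-3037) ≡ 1 (mod 16704), hence d ≡ -3037 ≡ 13667 (mod 16704).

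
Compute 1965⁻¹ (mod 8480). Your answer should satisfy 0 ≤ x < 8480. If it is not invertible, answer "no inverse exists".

no inverse exists

Euclidean algorithm on 8480, 1965:
8480 = 4*1965 + 620
1965 = 3*620 + 105
620 = 5*105 + 95
105 = 1*95 + 10
95 = 9*10 + 5
10 = 2*5 + 0
Since gcd = 5 > 1, 1965 is not a unit mod 8480.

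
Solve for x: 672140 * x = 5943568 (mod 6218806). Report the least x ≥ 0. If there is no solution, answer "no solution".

First find gcd(672140, 6218806):
6218806 = 9×672140 + 169546
672140 = 3×169546 + 163502
169546 = 1×163502 + 6044
163502 = 27×6044 + 314
6044 = 19×314 + 78
314 = 4×78 + 2
78 = 39×2 + 0
gcd = 2 and 2 | 5943568, so solutions exist. Divide through by 2: 336070x ≡ 2971784 (mod 3109403).
Now find 336070⁻¹ mod 3109403:
3109403 = 9×336070 + 84773
336070 = 3×84773 + 81751
84773 = 1×81751 + 3022
81751 = 27×3022 + 157
3022 = 19×157 + 39
157 = 4×39 + 1
39 = 39×1 + 0
Back-substitute:
1 = 157 − 4·39
1 = −4·3022 + 77·157
1 = 77·81751 − 2083·3022
1 = −2083·84773 + 2160·81751
1 = 2160·336070 − 8563·84773
1 = −8563·3109403 + 79227·336070
So 336070⁻¹ ≡ 79227 (mod 3109403).
Then x ≡ 79227·2971784 ≡ 1535808 (mod 3109403); the smallest non-negative solution is x = 1535808.

1535808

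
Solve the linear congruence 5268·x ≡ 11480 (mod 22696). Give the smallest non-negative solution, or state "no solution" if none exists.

First find gcd(5268, 22696):
22696 = 4*5268 + 1624
5268 = 3*1624 + 396
1624 = 4*396 + 40
396 = 9*40 + 36
40 = 1*36 + 4
36 = 9*4 + 0
gcd = 4 and 4 | 11480, so solutions exist. Divide through by 4: 1317x ≡ 2870 (mod 5674).
Now find 1317⁻¹ mod 5674:
5674 = 4·1317 + 406
1317 = 3·406 + 99
406 = 4·99 + 10
99 = 9·10 + 9
10 = 1·9 + 1
9 = 9·1 + 0
Back-substitute:
1 = 10 − 9
1 = −99 + 10·10
1 = 10·406 − 41·99
1 = −41·1317 + 133·406
1 = 133·5674 − 573·1317
So 1317·(-573) ≡ 1 (mod 5674), i.e. 1317⁻¹ ≡ 5101.
Then x ≡ 5101·2870 ≡ 950 (mod 5674); the smallest non-negative solution is x = 950.

950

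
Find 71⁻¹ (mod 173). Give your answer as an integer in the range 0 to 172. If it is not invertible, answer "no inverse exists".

Run Euclid on (173, 71):
173 = 2*71 + 31
71 = 2*31 + 9
31 = 3*9 + 4
9 = 2*4 + 1
4 = 4*1 + 0
The gcd is 1. Working backward:
1 = 9 − 2·4
1 = −2·31 + 7·9
1 = 7·71 − 16·31
1 = −16·173 + 39·71
So 71·39 ≡ 1 (mod 173).

39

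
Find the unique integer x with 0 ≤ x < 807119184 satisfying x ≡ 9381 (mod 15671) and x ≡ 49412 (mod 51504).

Write x = 9381 + 15671·k. Then 15671·k ≡ 49412 − 9381 ≡ 40031 (mod 51504).
Need 15671⁻¹ mod 51504. Extended Euclid on (51504, 15671):
51504 = 3*15671 + 4491
15671 = 3*4491 + 2198
4491 = 2*2198 + 95
2198 = 23*95 + 13
95 = 7*13 + 4
13 = 3*4 + 1
4 = 4*1 + 0
Back-substitute:
1 = 13 − 3·4
1 = −3·95 + 22·13
1 = 22·2198 − 509·95
1 = −509·4491 + 1040·2198
1 = 1040·15671 − 3629·4491
1 = −3629·51504 + 11927·15671
15671⁻¹ ≡ 11927 (mod 51504), so k ≡ 11927·40031 ≡ 7657 (mod 51504).
x = 9381 + 15671·7657 = 120002228.

120002228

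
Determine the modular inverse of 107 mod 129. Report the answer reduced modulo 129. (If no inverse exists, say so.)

41

Run Euclid on (129, 107):
129 = 1*107 + 22
107 = 4*22 + 19
22 = 1*19 + 3
19 = 6*3 + 1
3 = 3*1 + 0
Since gcd(107, 129) = 1, back-substitute to write 1 as a combination:
1 = 19 − 6·3
1 = −6·22 + 7·19
1 = 7·107 − 34·22
1 = −34·129 + 41·107
So 107·41 ≡ 1 (mod 129).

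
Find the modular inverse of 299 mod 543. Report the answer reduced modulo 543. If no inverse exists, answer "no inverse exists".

gcd(543, 299) by repeated division:
543 = 1·299 + 244
299 = 1·244 + 55
244 = 4·55 + 24
55 = 2·24 + 7
24 = 3·7 + 3
7 = 2·3 + 1
3 = 3·1 + 0
Since gcd(299, 543) = 1, back-substitute to write 1 as a combination:
1 = 7 − 2·3
1 = −2·24 + 7·7
1 = 7·55 − 16·24
1 = −16·244 + 71·55
1 = 71·299 − 87·244
1 = −87·543 + 158·299
So 299·158 ≡ 1 (mod 543).

158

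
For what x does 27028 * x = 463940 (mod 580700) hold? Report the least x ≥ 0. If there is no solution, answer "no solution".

First find gcd(27028, 580700):
580700 = 21·27028 + 13112
27028 = 2·13112 + 804
13112 = 16·804 + 248
804 = 3·248 + 60
248 = 4·60 + 8
60 = 7·8 + 4
8 = 2·4 + 0
gcd = 4 and 4 | 463940, so solutions exist. Divide through by 4: 6757x ≡ 115985 (mod 145175).
Now find 6757⁻¹ mod 145175:
145175 = 21·6757 + 3278
6757 = 2·3278 + 201
3278 = 16·201 + 62
201 = 3·62 + 15
62 = 4·15 + 2
15 = 7·2 + 1
2 = 2·1 + 0
Back-substitute:
1 = 15 − 7·2
1 = −7·62 + 29·15
1 = 29·201 − 94·62
1 = −94·3278 + 1533·201
1 = 1533·6757 − 3160·3278
1 = −3160·145175 + 67893·6757
So 6757⁻¹ ≡ 67893 (mod 145175).
Then x ≡ 67893·115985 ≡ 132430 (mod 145175); the smallest non-negative solution is x = 132430.

132430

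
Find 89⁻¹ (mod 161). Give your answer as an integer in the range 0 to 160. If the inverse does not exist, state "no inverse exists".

Extended Euclidean algorithm:
161 = 1×89 + 72
89 = 1×72 + 17
72 = 4×17 + 4
17 = 4×4 + 1
4 = 4×1 + 0
The gcd is 1. Working backward:
1 = 17 − 4·4
1 = −4·72 + 17·17
1 = 17·89 − 21·72
1 = −21·161 + 38·89
So 89·38 ≡ 1 (mod 161).

38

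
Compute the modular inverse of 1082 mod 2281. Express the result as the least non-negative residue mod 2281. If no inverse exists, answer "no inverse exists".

Run Euclid on (2281, 1082):
2281 = 2*1082 + 117
1082 = 9*117 + 29
117 = 4*29 + 1
29 = 29*1 + 0
gcd = 1, so the inverse exists. Back-substitute:
1 = 117 − 4·29
1 = −4·1082 + 37·117
1 = 37·2281 − 78·1082
Thus 1082·(-78) ≡ 1 (mod 2281); reducing, -78 mod 2281 = 2203.

2203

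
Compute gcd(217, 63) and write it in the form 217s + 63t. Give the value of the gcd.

7

Repeated division:
217 = 3×63 + 28
63 = 2×28 + 7
28 = 4×7 + 0
gcd(217, 63) = 7.
Express as a combination:
7 = 63 − 2·28
7 = −2·217 + 7·63
So 7 = (-2)·217 + (7)·63.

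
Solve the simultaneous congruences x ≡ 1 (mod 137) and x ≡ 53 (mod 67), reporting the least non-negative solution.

Write x = 1 + 137·k. Then 137·k ≡ 53 − 1 ≡ 52 (mod 67).
Need 137⁻¹ mod 67. Extended Euclid on (67, 3):
67 = 22*3 + 1
3 = 3*1 + 0
Back-substitute:
1 = 67 − 22·3
137⁻¹ ≡ 45 (mod 67), so k ≡ 45·52 ≡ 62 (mod 67).
x = 1 + 137·62 = 8495.

8495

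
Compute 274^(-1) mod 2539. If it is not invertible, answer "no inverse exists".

Apply the Euclidean algorithm to 2539 and 274:
2539 = 9*274 + 73
274 = 3*73 + 55
73 = 1*55 + 18
55 = 3*18 + 1
18 = 18*1 + 0
The gcd is 1. Working backward:
1 = 55 − 3·18
1 = −3·73 + 4·55
1 = 4·274 − 15·73
1 = −15·2539 + 139·274
So 274·139 ≡ 1 (mod 2539).

139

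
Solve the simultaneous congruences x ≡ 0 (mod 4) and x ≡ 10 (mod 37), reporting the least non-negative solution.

Write x = 0 + 4·k. Then 4·k ≡ 10 − 0 ≡ 10 (mod 37).
Need 4⁻¹ mod 37. Extended Euclid on (37, 4):
37 = 9*4 + 1
4 = 4*1 + 0
Back-substitute:
1 = 37 − 9·4
4⁻¹ ≡ 28 (mod 37), so k ≡ 28·10 ≡ 21 (mod 37).
x = 0 + 4·21 = 84.

84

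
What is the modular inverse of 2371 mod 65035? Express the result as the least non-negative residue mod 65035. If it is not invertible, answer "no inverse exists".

Extended Euclidean algorithm:
65035 = 27×2371 + 1018
2371 = 2×1018 + 335
1018 = 3×335 + 13
335 = 25×13 + 10
13 = 1×10 + 3
10 = 3×3 + 1
3 = 3×1 + 0
gcd = 1, so the inverse exists. Back-substitute:
1 = 10 − 3·3
1 = −3·13 + 4·10
1 = 4·335 − 103·13
1 = −103·1018 + 313·335
1 = 313·2371 − 729·1018
1 = −729·65035 + 19996·2371
So 2371·19996 ≡ 1 (mod 65035).

19996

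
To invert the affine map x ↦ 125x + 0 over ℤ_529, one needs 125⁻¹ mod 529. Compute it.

237

gcd(529, 125) by repeated division:
529 = 4×125 + 29
125 = 4×29 + 9
29 = 3×9 + 2
9 = 4×2 + 1
2 = 2×1 + 0
Since gcd(125, 529) = 1, back-substitute to write 1 as a combination:
1 = 9 − 4·2
1 = −4·29 + 13·9
1 = 13·125 − 56·29
1 = −56·529 + 237·125
So 125·237 ≡ 1 (mod 529).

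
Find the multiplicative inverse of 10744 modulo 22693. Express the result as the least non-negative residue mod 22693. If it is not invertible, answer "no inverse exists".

Apply the Euclidean algorithm to 22693 and 10744:
22693 = 2*10744 + 1205
10744 = 8*1205 + 1104
1205 = 1*1104 + 101
1104 = 10*101 + 94
101 = 1*94 + 7
94 = 13*7 + 3
7 = 2*3 + 1
3 = 3*1 + 0
The gcd is 1. Working backward:
1 = 7 − 2·3
1 = −2·94 + 27·7
1 = 27·101 − 29·94
1 = −29·1104 + 317·101
1 = 317·1205 − 346·1104
1 = −346·10744 + 3085·1205
1 = 3085·22693 − 6516·10744
So 10744·(-6516) ≡ 1 (mod 22693), and -6516 ≡ 16177 (mod 22693).

16177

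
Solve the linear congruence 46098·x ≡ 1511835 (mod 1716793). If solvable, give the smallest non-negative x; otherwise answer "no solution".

First find gcd(46098, 1716793):
1716793 = 37*46098 + 11167
46098 = 4*11167 + 1430
11167 = 7*1430 + 1157
1430 = 1*1157 + 273
1157 = 4*273 + 65
273 = 4*65 + 13
65 = 5*13 + 0
gcd = 13 and 13 | 1511835, so solutions exist. Divide through by 13: 3546x ≡ 116295 (mod 132061).
Now find 3546⁻¹ mod 132061:
132061 = 37×3546 + 859
3546 = 4×859 + 110
859 = 7×110 + 89
110 = 1×89 + 21
89 = 4×21 + 5
21 = 4×5 + 1
5 = 5×1 + 0
Back-substitute:
1 = 21 − 4·5
1 = −4·89 + 17·21
1 = 17·110 − 21·89
1 = −21·859 + 164·110
1 = 164·3546 − 677·859
1 = −677·132061 + 25213·3546
So 3546⁻¹ ≡ 25213 (mod 132061).
Then x ≡ 25213·116295 ≡ 127513 (mod 132061); the smallest non-negative solution is x = 127513.

127513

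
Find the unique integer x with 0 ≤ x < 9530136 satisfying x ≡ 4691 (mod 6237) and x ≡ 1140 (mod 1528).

Write x = 4691 + 6237·k. Then 6237·k ≡ 1140 − 4691 ≡ 1033 (mod 1528).
Need 6237⁻¹ mod 1528. Extended Euclid on (1528, 125):
1528 = 12·125 + 28
125 = 4·28 + 13
28 = 2·13 + 2
13 = 6·2 + 1
2 = 2·1 + 0
Back-substitute:
1 = 13 − 6·2
1 = −6·28 + 13·13
1 = 13·125 − 58·28
1 = −58·1528 + 709·125
6237⁻¹ ≡ 709 (mod 1528), so k ≡ 709·1033 ≡ 485 (mod 1528).
x = 4691 + 6237·485 = 3029636.

3029636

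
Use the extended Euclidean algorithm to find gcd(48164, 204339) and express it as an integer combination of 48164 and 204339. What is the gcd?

Apply Euclid's algorithm to 204339 and 48164:
204339 = 4*48164 + 11683
48164 = 4*11683 + 1432
11683 = 8*1432 + 227
1432 = 6*227 + 70
227 = 3*70 + 17
70 = 4*17 + 2
17 = 8*2 + 1
2 = 2*1 + 0
gcd(48164, 204339) = 1.
Back-substituting:
1 = 17 − 8·2
1 = −8·70 + 33·17
1 = 33·227 − 107·70
1 = −107·1432 + 675·227
1 = 675·11683 − 5507·1432
1 = −5507·48164 + 22703·11683
1 = 22703·204339 − 96319·48164
So 1 = (22703)·204339 + (-96319)·48164.

1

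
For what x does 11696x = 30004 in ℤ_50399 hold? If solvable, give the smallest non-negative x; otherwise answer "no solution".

43869

First find gcd(11696, 50399):
50399 = 4×11696 + 3615
11696 = 3×3615 + 851
3615 = 4×851 + 211
851 = 4×211 + 7
211 = 30×7 + 1
7 = 7×1 + 0
gcd = 1, so a unique solution mod 50399 exists.
Back-substitute for the Bézout coefficients:
1 = 211 − 30·7
1 = −30·851 + 121·211
1 = 121·3615 − 514·851
1 = −514·11696 + 1663·3615
1 = 1663·50399 − 7166·11696
So 11696·(-7166) ≡ 1 (mod 50399), giving 11696⁻¹ ≡ 43233.
x ≡ 11696⁻¹·30004 ≡ 43233·30004 ≡ 43869 (mod 50399).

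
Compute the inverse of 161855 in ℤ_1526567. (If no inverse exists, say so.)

Apply the Euclidean algorithm to 1526567 and 161855:
1526567 = 9·161855 + 69872
161855 = 2·69872 + 22111
69872 = 3·22111 + 3539
22111 = 6·3539 + 877
3539 = 4·877 + 31
877 = 28·31 + 9
31 = 3·9 + 4
9 = 2·4 + 1
4 = 4·1 + 0
Since gcd(161855, 1526567) = 1, back-substitute to write 1 as a combination:
1 = 9 − 2·4
1 = −2·31 + 7·9
1 = 7·877 − 198·31
1 = −198·3539 + 799·877
1 = 799·22111 − 4992·3539
1 = −4992·69872 + 15775·22111
1 = 15775·161855 − 36542·69872
1 = −36542·1526567 + 344653·161855
So 161855·344653 ≡ 1 (mod 1526567).

344653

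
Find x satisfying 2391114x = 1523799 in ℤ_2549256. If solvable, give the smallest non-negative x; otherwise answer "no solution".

no solution

gcd(2391114, 2549256):
2549256 = 1×2391114 + 158142
2391114 = 15×158142 + 18984
158142 = 8×18984 + 6270
18984 = 3×6270 + 174
6270 = 36×174 + 6
174 = 29×6 + 0
gcd = 6, but 6 ∤ 1523799, so the congruence has no solution.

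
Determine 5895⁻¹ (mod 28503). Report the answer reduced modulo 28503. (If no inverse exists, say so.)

Euclidean algorithm on 28503, 5895:
28503 = 4·5895 + 4923
5895 = 1·4923 + 972
4923 = 5·972 + 63
972 = 15·63 + 27
63 = 2·27 + 9
27 = 3·9 + 0
gcd(5895, 28503) = 9 ≠ 1, so 5895 has no multiplicative inverse modulo 28503.

no inverse exists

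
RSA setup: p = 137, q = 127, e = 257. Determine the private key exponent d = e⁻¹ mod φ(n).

6401

φ(n) = (p−1)(q−1) = 136·126 = 17136.
Need d with 257·d ≡ 1 (mod 17136). Apply the extended Euclidean algorithm:
17136 = 66×257 + 174
257 = 1×174 + 83
174 = 2×83 + 8
83 = 10×8 + 3
8 = 2×3 + 2
3 = 1×2 + 1
2 = 2×1 + 0
Back-substitute:
1 = 3 − 2
1 = −8 + 3·3
1 = 3·83 − 31·8
1 = −31·174 + 65·83
1 = 65·257 − 96·174
1 = −96·17136 + 6401·257
So 257·6401 ≡ 1 (mod 17136), hence d = 6401.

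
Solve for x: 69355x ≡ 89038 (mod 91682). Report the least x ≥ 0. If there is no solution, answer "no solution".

63640

First find gcd(69355, 91682):
91682 = 1*69355 + 22327
69355 = 3*22327 + 2374
22327 = 9*2374 + 961
2374 = 2*961 + 452
961 = 2*452 + 57
452 = 7*57 + 53
57 = 1*53 + 4
53 = 13*4 + 1
4 = 4*1 + 0
gcd = 1, so a unique solution mod 91682 exists.
Back-substitute for the Bézout coefficients:
1 = 53 − 13·4
1 = −13·57 + 14·53
1 = 14·452 − 111·57
1 = −111·961 + 236·452
1 = 236·2374 − 583·961
1 = −583·22327 + 5483·2374
1 = 5483·69355 − 17032·22327
1 = −17032·91682 + 22515·69355
So 69355·(22515) ≡ 1 (mod 91682), giving 69355⁻¹ ≡ 22515.
x ≡ 69355⁻¹·89038 ≡ 22515·89038 ≡ 63640 (mod 91682).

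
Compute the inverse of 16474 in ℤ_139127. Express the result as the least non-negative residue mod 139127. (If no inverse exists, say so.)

109898

gcd(139127, 16474) by repeated division:
139127 = 8*16474 + 7335
16474 = 2*7335 + 1804
7335 = 4*1804 + 119
1804 = 15*119 + 19
119 = 6*19 + 5
19 = 3*5 + 4
5 = 1*4 + 1
4 = 4*1 + 0
The gcd is 1. Working backward:
1 = 5 − 4
1 = −19 + 4·5
1 = 4·119 − 25·19
1 = −25·1804 + 379·119
1 = 379·7335 − 1541·1804
1 = −1541·16474 + 3461·7335
1 = 3461·139127 − 29229·16474
Thus 16474·(-29229) ≡ 1 (mod 139127); reducing, -29229 mod 139127 = 109898.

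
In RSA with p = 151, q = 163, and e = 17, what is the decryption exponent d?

φ(n) = (p−1)(q−1) = 150·162 = 24300.
Need d with 17·d ≡ 1 (mod 24300). Apply the extended Euclidean algorithm:
24300 = 1429*17 + 7
17 = 2*7 + 3
7 = 2*3 + 1
3 = 3*1 + 0
Back-substitute:
1 = 7 − 2·3
1 = −2·17 + 5·7
1 = 5·24300 − 7147·17
So 17·(-7147) ≡ 1 (mod 24300), hence d ≡ -7147 ≡ 17153 (mod 24300).

17153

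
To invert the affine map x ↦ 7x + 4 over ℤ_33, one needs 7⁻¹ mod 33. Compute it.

19

Run Euclid on (33, 7):
33 = 4×7 + 5
7 = 1×5 + 2
5 = 2×2 + 1
2 = 2×1 + 0
gcd = 1, so the inverse exists. Back-substitute:
1 = 5 − 2·2
1 = −2·7 + 3·5
1 = 3·33 − 14·7
Thus 7·(-14) ≡ 1 (mod 33); reducing, -14 mod 33 = 19.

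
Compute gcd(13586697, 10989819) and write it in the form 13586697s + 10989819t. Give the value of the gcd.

9

Apply Euclid's algorithm to 13586697 and 10989819:
13586697 = 1×10989819 + 2596878
10989819 = 4×2596878 + 602307
2596878 = 4×602307 + 187650
602307 = 3×187650 + 39357
187650 = 4×39357 + 30222
39357 = 1×30222 + 9135
30222 = 3×9135 + 2817
9135 = 3×2817 + 684
2817 = 4×684 + 81
684 = 8×81 + 36
81 = 2×36 + 9
36 = 4×9 + 0
gcd(13586697, 10989819) = 9.
Express as a combination:
9 = 81 − 2·36
9 = −2·684 + 17·81
9 = 17·2817 − 70·684
9 = −70·9135 + 227·2817
9 = 227·30222 − 751·9135
9 = −751·39357 + 978·30222
9 = 978·187650 − 4663·39357
9 = −4663·602307 + 14967·187650
9 = 14967·2596878 − 64531·602307
9 = −64531·10989819 + 273091·2596878
9 = 273091·13586697 − 337622·10989819
So 9 = (273091)·13586697 + (-337622)·10989819.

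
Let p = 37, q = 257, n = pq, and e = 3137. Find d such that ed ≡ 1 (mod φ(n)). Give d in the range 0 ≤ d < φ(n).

φ(n) = (p−1)(q−1) = 36·256 = 9216.
Need d with 3137·d ≡ 1 (mod 9216). Apply the extended Euclidean algorithm:
9216 = 2×3137 + 2942
3137 = 1×2942 + 195
2942 = 15×195 + 17
195 = 11×17 + 8
17 = 2×8 + 1
8 = 8×1 + 0
Back-substitute:
1 = 17 − 2·8
1 = −2·195 + 23·17
1 = 23·2942 − 347·195
1 = −347·3137 + 370·2942
1 = 370·9216 − 1087·3137
So 3137·(-1087) ≡ 1 (mod 9216), hence d ≡ -1087 ≡ 8129 (mod 9216).

8129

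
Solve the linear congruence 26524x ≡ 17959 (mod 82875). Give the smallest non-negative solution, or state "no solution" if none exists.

43441

First find gcd(26524, 82875):
82875 = 3×26524 + 3303
26524 = 8×3303 + 100
3303 = 33×100 + 3
100 = 33×3 + 1
3 = 3×1 + 0
gcd = 1, so a unique solution mod 82875 exists.
Back-substitute for the Bézout coefficients:
1 = 100 − 33·3
1 = −33·3303 + 1090·100
1 = 1090·26524 − 8753·3303
1 = −8753·82875 + 27349·26524
So 26524·(27349) ≡ 1 (mod 82875), giving 26524⁻¹ ≡ 27349.
x ≡ 26524⁻¹·17959 ≡ 27349·17959 ≡ 43441 (mod 82875).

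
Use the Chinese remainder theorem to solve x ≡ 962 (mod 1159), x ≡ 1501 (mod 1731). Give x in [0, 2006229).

1195891

Write x = 962 + 1159·k. Then 1159·k ≡ 1501 − 962 ≡ 539 (mod 1731).
Need 1159⁻¹ mod 1731. Extended Euclid on (1731, 1159):
1731 = 1×1159 + 572
1159 = 2×572 + 15
572 = 38×15 + 2
15 = 7×2 + 1
2 = 2×1 + 0
Back-substitute:
1 = 15 − 7·2
1 = −7·572 + 267·15
1 = 267·1159 − 541·572
1 = −541·1731 + 808·1159
1159⁻¹ ≡ 808 (mod 1731), so k ≡ 808·539 ≡ 1031 (mod 1731).
x = 962 + 1159·1031 = 1195891.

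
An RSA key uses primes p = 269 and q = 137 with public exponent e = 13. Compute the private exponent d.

28037

φ(n) = (p−1)(q−1) = 268·136 = 36448.
Need d with 13·d ≡ 1 (mod 36448). Apply the extended Euclidean algorithm:
36448 = 2803*13 + 9
13 = 1*9 + 4
9 = 2*4 + 1
4 = 4*1 + 0
Back-substitute:
1 = 9 − 2·4
1 = −2·13 + 3·9
1 = 3·36448 − 8411·13
So 13·(-8411) ≡ 1 (mod 36448), hence d ≡ -8411 ≡ 28037 (mod 36448).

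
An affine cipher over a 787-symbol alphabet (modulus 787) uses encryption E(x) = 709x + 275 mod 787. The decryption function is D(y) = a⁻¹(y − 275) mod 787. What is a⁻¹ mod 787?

676

Run Euclid on (787, 709):
787 = 1×709 + 78
709 = 9×78 + 7
78 = 11×7 + 1
7 = 7×1 + 0
Since gcd(709, 787) = 1, back-substitute to write 1 as a combination:
1 = 78 − 11·7
1 = −11·709 + 100·78
1 = 100·787 − 111·709
So 709·(-111) ≡ 1 (mod 787), and -111 ≡ 676 (mod 787).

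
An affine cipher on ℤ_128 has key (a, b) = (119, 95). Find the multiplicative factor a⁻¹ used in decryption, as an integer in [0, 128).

71

Extended Euclidean algorithm:
128 = 1·119 + 9
119 = 13·9 + 2
9 = 4·2 + 1
2 = 2·1 + 0
Since gcd(119, 128) = 1, back-substitute to write 1 as a combination:
1 = 9 − 4·2
1 = −4·119 + 53·9
1 = 53·128 − 57·119
Thus 119·(-57) ≡ 1 (mod 128); reducing, -57 mod 128 = 71.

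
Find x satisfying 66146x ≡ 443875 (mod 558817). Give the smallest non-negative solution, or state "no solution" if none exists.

164063

First find gcd(66146, 558817):
558817 = 8·66146 + 29649
66146 = 2·29649 + 6848
29649 = 4·6848 + 2257
6848 = 3·2257 + 77
2257 = 29·77 + 24
77 = 3·24 + 5
24 = 4·5 + 4
5 = 1·4 + 1
4 = 4·1 + 0
gcd = 1, so a unique solution mod 558817 exists.
Back-substitute for the Bézout coefficients:
1 = 5 − 4
1 = −24 + 5·5
1 = 5·77 − 16·24
1 = −16·2257 + 469·77
1 = 469·6848 − 1423·2257
1 = −1423·29649 + 6161·6848
1 = 6161·66146 − 13745·29649
1 = −13745·558817 + 116121·66146
So 66146·(116121) ≡ 1 (mod 558817), giving 66146⁻¹ ≡ 116121.
x ≡ 66146⁻¹·443875 ≡ 116121·443875 ≡ 164063 (mod 558817).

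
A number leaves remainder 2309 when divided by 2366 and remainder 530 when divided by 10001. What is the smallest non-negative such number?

9551485

Write x = 2309 + 2366·k. Then 2366·k ≡ 530 − 2309 ≡ 8222 (mod 10001).
Need 2366⁻¹ mod 10001. Extended Euclid on (10001, 2366):
10001 = 4*2366 + 537
2366 = 4*537 + 218
537 = 2*218 + 101
218 = 2*101 + 16
101 = 6*16 + 5
16 = 3*5 + 1
5 = 5*1 + 0
Back-substitute:
1 = 16 − 3·5
1 = −3·101 + 19·16
1 = 19·218 − 41·101
1 = −41·537 + 101·218
1 = 101·2366 − 445·537
1 = −445·10001 + 1881·2366
2366⁻¹ ≡ 1881 (mod 10001), so k ≡ 1881·8222 ≡ 4036 (mod 10001).
x = 2309 + 2366·4036 = 9551485.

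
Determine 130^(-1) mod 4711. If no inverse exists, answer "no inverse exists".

Extended Euclidean algorithm:
4711 = 36*130 + 31
130 = 4*31 + 6
31 = 5*6 + 1
6 = 6*1 + 0
gcd = 1, so the inverse exists. Back-substitute:
1 = 31 − 5·6
1 = −5·130 + 21·31
1 = 21·4711 − 761·130
So 130·(-761) ≡ 1 (mod 4711), and -761 ≡ 3950 (mod 4711).

3950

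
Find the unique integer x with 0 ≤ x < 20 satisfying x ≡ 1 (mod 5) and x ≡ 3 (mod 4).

Write x = 1 + 5·k. Then 5·k ≡ 3 − 1 ≡ 2 (mod 4).
Need 5⁻¹ mod 4. Extended Euclid on (4, 1):
4 = 4×1 + 0
5⁻¹ ≡ 1 (mod 4), so k ≡ 1·2 ≡ 2 (mod 4).
x = 1 + 5·2 = 11.

11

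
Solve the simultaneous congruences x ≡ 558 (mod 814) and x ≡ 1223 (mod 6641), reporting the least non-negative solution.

2690828

Write x = 558 + 814·k. Then 814·k ≡ 1223 − 558 ≡ 665 (mod 6641).
Need 814⁻¹ mod 6641. Extended Euclid on (6641, 814):
6641 = 8×814 + 129
814 = 6×129 + 40
129 = 3×40 + 9
40 = 4×9 + 4
9 = 2×4 + 1
4 = 4×1 + 0
Back-substitute:
1 = 9 − 2·4
1 = −2·40 + 9·9
1 = 9·129 − 29·40
1 = −29·814 + 183·129
1 = 183·6641 − 1493·814
814⁻¹ ≡ 5148 (mod 6641), so k ≡ 5148·665 ≡ 3305 (mod 6641).
x = 558 + 814·3305 = 2690828.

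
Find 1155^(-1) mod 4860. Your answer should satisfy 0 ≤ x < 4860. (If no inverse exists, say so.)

Compute gcd(1155, 4860):
4860 = 4·1155 + 240
1155 = 4·240 + 195
240 = 1·195 + 45
195 = 4·45 + 15
45 = 3·15 + 0
gcd(1155, 4860) = 15 ≠ 1, so 1155 has no multiplicative inverse modulo 4860.

no inverse exists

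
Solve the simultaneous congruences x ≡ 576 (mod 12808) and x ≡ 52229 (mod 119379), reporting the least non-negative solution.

1428899480

Write x = 576 + 12808·k. Then 12808·k ≡ 52229 − 576 ≡ 51653 (mod 119379).
Need 12808⁻¹ mod 119379. Extended Euclid on (119379, 12808):
119379 = 9*12808 + 4107
12808 = 3*4107 + 487
4107 = 8*487 + 211
487 = 2*211 + 65
211 = 3*65 + 16
65 = 4*16 + 1
16 = 16*1 + 0
Back-substitute:
1 = 65 − 4·16
1 = −4·211 + 13·65
1 = 13·487 − 30·211
1 = −30·4107 + 253·487
1 = 253·12808 − 789·4107
1 = −789·119379 + 7354·12808
12808⁻¹ ≡ 7354 (mod 119379), so k ≡ 7354·51653 ≡ 111563 (mod 119379).
x = 576 + 12808·111563 = 1428899480.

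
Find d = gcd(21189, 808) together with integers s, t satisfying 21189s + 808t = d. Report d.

Repeated division:
21189 = 26*808 + 181
808 = 4*181 + 84
181 = 2*84 + 13
84 = 6*13 + 6
13 = 2*6 + 1
6 = 6*1 + 0
gcd(21189, 808) = 1.
Back-substituting:
1 = 13 − 2·6
1 = −2·84 + 13·13
1 = 13·181 − 28·84
1 = −28·808 + 125·181
1 = 125·21189 − 3278·808
So 1 = (125)·21189 + (-3278)·808.

1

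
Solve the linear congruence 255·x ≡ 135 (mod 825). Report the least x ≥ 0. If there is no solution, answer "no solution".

First find gcd(255, 825):
825 = 3*255 + 60
255 = 4*60 + 15
60 = 4*15 + 0
gcd = 15 and 15 | 135, so solutions exist. Divide through by 15: 17x ≡ 9 (mod 55).
Now find 17⁻¹ mod 55:
55 = 3*17 + 4
17 = 4*4 + 1
4 = 4*1 + 0
Back-substitute:
1 = 17 − 4·4
1 = −4·55 + 13·17
So 17⁻¹ ≡ 13 (mod 55).
Then x ≡ 13·9 ≡ 7 (mod 55); the smallest non-negative solution is x = 7.

7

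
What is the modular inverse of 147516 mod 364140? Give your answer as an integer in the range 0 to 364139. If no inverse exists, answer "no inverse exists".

no inverse exists

Compute gcd(147516, 364140):
364140 = 2×147516 + 69108
147516 = 2×69108 + 9300
69108 = 7×9300 + 4008
9300 = 2×4008 + 1284
4008 = 3×1284 + 156
1284 = 8×156 + 36
156 = 4×36 + 12
36 = 3×12 + 0
gcd(147516, 364140) = 12 ≠ 1, so 147516 has no multiplicative inverse modulo 364140.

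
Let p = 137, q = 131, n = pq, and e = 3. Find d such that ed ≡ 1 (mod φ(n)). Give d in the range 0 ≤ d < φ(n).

φ(n) = (p−1)(q−1) = 136·130 = 17680.
Need d with 3·d ≡ 1 (mod 17680). Apply the extended Euclidean algorithm:
17680 = 5893×3 + 1
3 = 3×1 + 0
Back-substitute:
1 = 17680 − 5893·3
So 3·(-5893) ≡ 1 (mod 17680), hence d ≡ -5893 ≡ 11787 (mod 17680).

11787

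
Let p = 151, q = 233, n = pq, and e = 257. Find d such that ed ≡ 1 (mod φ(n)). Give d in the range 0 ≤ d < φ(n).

12593

φ(n) = (p−1)(q−1) = 150·232 = 34800.
Need d with 257·d ≡ 1 (mod 34800). Apply the extended Euclidean algorithm:
34800 = 135·257 + 105
257 = 2·105 + 47
105 = 2·47 + 11
47 = 4·11 + 3
11 = 3·3 + 2
3 = 1·2 + 1
2 = 2·1 + 0
Back-substitute:
1 = 3 − 2
1 = −11 + 4·3
1 = 4·47 − 17·11
1 = −17·105 + 38·47
1 = 38·257 − 93·105
1 = −93·34800 + 12593·257
So 257·12593 ≡ 1 (mod 34800), hence d = 12593.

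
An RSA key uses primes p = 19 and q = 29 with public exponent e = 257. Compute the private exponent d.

353

φ(n) = (p−1)(q−1) = 18·28 = 504.
Need d with 257·d ≡ 1 (mod 504). Apply the extended Euclidean algorithm:
504 = 1*257 + 247
257 = 1*247 + 10
247 = 24*10 + 7
10 = 1*7 + 3
7 = 2*3 + 1
3 = 3*1 + 0
Back-substitute:
1 = 7 − 2·3
1 = −2·10 + 3·7
1 = 3·247 − 74·10
1 = −74·257 + 77·247
1 = 77·504 − 151·257
So 257·(-151) ≡ 1 (mod 504), hence d ≡ -151 ≡ 353 (mod 504).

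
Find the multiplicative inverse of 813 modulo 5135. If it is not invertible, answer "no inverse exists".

3057

Apply the Euclidean algorithm to 5135 and 813:
5135 = 6·813 + 257
813 = 3·257 + 42
257 = 6·42 + 5
42 = 8·5 + 2
5 = 2·2 + 1
2 = 2·1 + 0
gcd = 1, so the inverse exists. Back-substitute:
1 = 5 − 2·2
1 = −2·42 + 17·5
1 = 17·257 − 104·42
1 = −104·813 + 329·257
1 = 329·5135 − 2078·813
So 813·(-2078) ≡ 1 (mod 5135), and -2078 ≡ 3057 (mod 5135).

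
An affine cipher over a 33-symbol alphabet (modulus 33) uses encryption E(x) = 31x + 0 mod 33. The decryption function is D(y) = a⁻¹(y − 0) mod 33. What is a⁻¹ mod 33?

16

Apply the Euclidean algorithm to 33 and 31:
33 = 1*31 + 2
31 = 15*2 + 1
2 = 2*1 + 0
gcd = 1, so the inverse exists. Back-substitute:
1 = 31 − 15·2
1 = −15·33 + 16·31
So 31·16 ≡ 1 (mod 33).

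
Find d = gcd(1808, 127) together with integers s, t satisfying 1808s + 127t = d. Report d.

Euclidean algorithm:
1808 = 14*127 + 30
127 = 4*30 + 7
30 = 4*7 + 2
7 = 3*2 + 1
2 = 2*1 + 0
gcd(1808, 127) = 1.
Express as a combination:
1 = 7 − 3·2
1 = −3·30 + 13·7
1 = 13·127 − 55·30
1 = −55·1808 + 783·127
So 1 = (-55)·1808 + (783)·127.

1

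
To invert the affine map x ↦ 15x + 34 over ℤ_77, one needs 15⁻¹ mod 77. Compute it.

Apply the Euclidean algorithm to 77 and 15:
77 = 5·15 + 2
15 = 7·2 + 1
2 = 2·1 + 0
The gcd is 1. Working backward:
1 = 15 − 7·2
1 = −7·77 + 36·15
So 15·36 ≡ 1 (mod 77).

36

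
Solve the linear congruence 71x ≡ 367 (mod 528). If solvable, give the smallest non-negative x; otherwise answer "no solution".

First find gcd(71, 528):
528 = 7×71 + 31
71 = 2×31 + 9
31 = 3×9 + 4
9 = 2×4 + 1
4 = 4×1 + 0
gcd = 1, so a unique solution mod 528 exists.
Back-substitute for the Bézout coefficients:
1 = 9 − 2·4
1 = −2·31 + 7·9
1 = 7·71 − 16·31
1 = −16·528 + 119·71
So 71·(119) ≡ 1 (mod 528), giving 71⁻¹ ≡ 119.
x ≡ 71⁻¹·367 ≡ 119·367 ≡ 377 (mod 528).

377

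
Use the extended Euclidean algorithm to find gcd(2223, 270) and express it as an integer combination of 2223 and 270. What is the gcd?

9

Apply Euclid's algorithm to 2223 and 270:
2223 = 8×270 + 63
270 = 4×63 + 18
63 = 3×18 + 9
18 = 2×9 + 0
gcd(2223, 270) = 9.
Express as a combination:
9 = 63 − 3·18
9 = −3·270 + 13·63
9 = 13·2223 − 107·270
So 9 = (13)·2223 + (-107)·270.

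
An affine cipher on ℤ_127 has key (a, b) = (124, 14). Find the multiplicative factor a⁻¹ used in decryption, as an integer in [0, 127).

gcd(127, 124) by repeated division:
127 = 1·124 + 3
124 = 41·3 + 1
3 = 3·1 + 0
Since gcd(124, 127) = 1, back-substitute to write 1 as a combination:
1 = 124 − 41·3
1 = −41·127 + 42·124
So 124·42 ≡ 1 (mod 127).

42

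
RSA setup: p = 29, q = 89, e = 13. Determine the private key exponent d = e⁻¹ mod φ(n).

φ(n) = (p−1)(q−1) = 28·88 = 2464.
Need d with 13·d ≡ 1 (mod 2464). Apply the extended Euclidean algorithm:
2464 = 189·13 + 7
13 = 1·7 + 6
7 = 1·6 + 1
6 = 6·1 + 0
Back-substitute:
1 = 7 − 6
1 = −13 + 2·7
1 = 2·2464 − 379·13
So 13·(-379) ≡ 1 (mod 2464), hence d ≡ -379 ≡ 2085 (mod 2464).

2085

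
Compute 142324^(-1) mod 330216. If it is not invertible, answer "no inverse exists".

no inverse exists

Compute gcd(142324, 330216):
330216 = 2·142324 + 45568
142324 = 3·45568 + 5620
45568 = 8·5620 + 608
5620 = 9·608 + 148
608 = 4·148 + 16
148 = 9·16 + 4
16 = 4·4 + 0
gcd(142324, 330216) = 4 ≠ 1, so 142324 has no multiplicative inverse modulo 330216.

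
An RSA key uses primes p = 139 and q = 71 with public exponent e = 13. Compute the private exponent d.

φ(n) = (p−1)(q−1) = 138·70 = 9660.
Need d with 13·d ≡ 1 (mod 9660). Apply the extended Euclidean algorithm:
9660 = 743*13 + 1
13 = 13*1 + 0
Back-substitute:
1 = 9660 − 743·13
So 13·(-743) ≡ 1 (mod 9660), hence d ≡ -743 ≡ 8917 (mod 9660).

8917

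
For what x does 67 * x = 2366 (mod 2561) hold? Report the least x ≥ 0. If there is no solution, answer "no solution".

First find gcd(67, 2561):
2561 = 38×67 + 15
67 = 4×15 + 7
15 = 2×7 + 1
7 = 7×1 + 0
gcd = 1, so a unique solution mod 2561 exists.
Back-substitute for the Bézout coefficients:
1 = 15 − 2·7
1 = −2·67 + 9·15
1 = 9·2561 − 344·67
So 67·(-344) ≡ 1 (mod 2561), giving 67⁻¹ ≡ 2217.
x ≡ 67⁻¹·2366 ≡ 2217·2366 ≡ 494 (mod 2561).

494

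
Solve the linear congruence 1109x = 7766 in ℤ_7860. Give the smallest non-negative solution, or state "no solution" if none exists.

First find gcd(1109, 7860):
7860 = 7·1109 + 97
1109 = 11·97 + 42
97 = 2·42 + 13
42 = 3·13 + 3
13 = 4·3 + 1
3 = 3·1 + 0
gcd = 1, so a unique solution mod 7860 exists.
Back-substitute for the Bézout coefficients:
1 = 13 − 4·3
1 = −4·42 + 13·13
1 = 13·97 − 30·42
1 = −30·1109 + 343·97
1 = 343·7860 − 2431·1109
So 1109·(-2431) ≡ 1 (mod 7860), giving 1109⁻¹ ≡ 5429.
x ≡ 1109⁻¹·7766 ≡ 5429·7766 ≡ 574 (mod 7860).

574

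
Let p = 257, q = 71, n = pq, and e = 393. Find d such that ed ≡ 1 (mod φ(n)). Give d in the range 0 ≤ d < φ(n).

φ(n) = (p−1)(q−1) = 256·70 = 17920.
Need d with 393·d ≡ 1 (mod 17920). Apply the extended Euclidean algorithm:
17920 = 45*393 + 235
393 = 1*235 + 158
235 = 1*158 + 77
158 = 2*77 + 4
77 = 19*4 + 1
4 = 4*1 + 0
Back-substitute:
1 = 77 − 19·4
1 = −19·158 + 39·77
1 = 39·235 − 58·158
1 = −58·393 + 97·235
1 = 97·17920 − 4423·393
So 393·(-4423) ≡ 1 (mod 17920), hence d ≡ -4423 ≡ 13497 (mod 17920).

13497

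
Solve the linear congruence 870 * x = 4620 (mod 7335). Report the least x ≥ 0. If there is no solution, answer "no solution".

410

First find gcd(870, 7335):
7335 = 8*870 + 375
870 = 2*375 + 120
375 = 3*120 + 15
120 = 8*15 + 0
gcd = 15 and 15 | 4620, so solutions exist. Divide through by 15: 58x ≡ 308 (mod 489).
Now find 58⁻¹ mod 489:
489 = 8×58 + 25
58 = 2×25 + 8
25 = 3×8 + 1
8 = 8×1 + 0
Back-substitute:
1 = 25 − 3·8
1 = −3·58 + 7·25
1 = 7·489 − 59·58
So 58·(-59) ≡ 1 (mod 489), i.e. 58⁻¹ ≡ 430.
Then x ≡ 430·308 ≡ 410 (mod 489); the smallest non-negative solution is x = 410.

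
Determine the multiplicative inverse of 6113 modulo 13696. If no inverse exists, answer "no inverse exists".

3233

Extended Euclidean algorithm:
13696 = 2*6113 + 1470
6113 = 4*1470 + 233
1470 = 6*233 + 72
233 = 3*72 + 17
72 = 4*17 + 4
17 = 4*4 + 1
4 = 4*1 + 0
The gcd is 1. Working backward:
1 = 17 − 4·4
1 = −4·72 + 17·17
1 = 17·233 − 55·72
1 = −55·1470 + 347·233
1 = 347·6113 − 1443·1470
1 = −1443·13696 + 3233·6113
So 6113·3233 ≡ 1 (mod 13696).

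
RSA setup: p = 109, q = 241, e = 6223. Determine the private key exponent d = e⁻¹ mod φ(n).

φ(n) = (p−1)(q−1) = 108·240 = 25920.
Need d with 6223·d ≡ 1 (mod 25920). Apply the extended Euclidean algorithm:
25920 = 4·6223 + 1028
6223 = 6·1028 + 55
1028 = 18·55 + 38
55 = 1·38 + 17
38 = 2·17 + 4
17 = 4·4 + 1
4 = 4·1 + 0
Back-substitute:
1 = 17 − 4·4
1 = −4·38 + 9·17
1 = 9·55 − 13·38
1 = −13·1028 + 243·55
1 = 243·6223 − 1471·1028
1 = −1471·25920 + 6127·6223
So 6223·6127 ≡ 1 (mod 25920), hence d = 6127.

6127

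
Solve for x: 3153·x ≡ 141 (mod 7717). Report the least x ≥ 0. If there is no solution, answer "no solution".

4222

First find gcd(3153, 7717):
7717 = 2·3153 + 1411
3153 = 2·1411 + 331
1411 = 4·331 + 87
331 = 3·87 + 70
87 = 1·70 + 17
70 = 4·17 + 2
17 = 8·2 + 1
2 = 2·1 + 0
gcd = 1, so a unique solution mod 7717 exists.
Back-substitute for the Bézout coefficients:
1 = 17 − 8·2
1 = −8·70 + 33·17
1 = 33·87 − 41·70
1 = −41·331 + 156·87
1 = 156·1411 − 665·331
1 = −665·3153 + 1486·1411
1 = 1486·7717 − 3637·3153
So 3153·(-3637) ≡ 1 (mod 7717), giving 3153⁻¹ ≡ 4080.
x ≡ 3153⁻¹·141 ≡ 4080·141 ≡ 4222 (mod 7717).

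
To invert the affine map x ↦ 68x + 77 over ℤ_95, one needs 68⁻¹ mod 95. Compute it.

7

Extended Euclidean algorithm:
95 = 1×68 + 27
68 = 2×27 + 14
27 = 1×14 + 13
14 = 1×13 + 1
13 = 13×1 + 0
gcd = 1, so the inverse exists. Back-substitute:
1 = 14 − 13
1 = −27 + 2·14
1 = 2·68 − 5·27
1 = −5·95 + 7·68
So 68·7 ≡ 1 (mod 95).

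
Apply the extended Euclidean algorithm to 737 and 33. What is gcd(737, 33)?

11

Repeated division:
737 = 22×33 + 11
33 = 3×11 + 0
gcd(737, 33) = 11.
Express as a combination:
11 = 737 − 22·33
So 11 = (1)·737 + (-22)·33.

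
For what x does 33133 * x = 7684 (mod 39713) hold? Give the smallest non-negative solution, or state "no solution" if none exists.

30707

First find gcd(33133, 39713):
39713 = 1*33133 + 6580
33133 = 5*6580 + 233
6580 = 28*233 + 56
233 = 4*56 + 9
56 = 6*9 + 2
9 = 4*2 + 1
2 = 2*1 + 0
gcd = 1, so a unique solution mod 39713 exists.
Back-substitute for the Bézout coefficients:
1 = 9 − 4·2
1 = −4·56 + 25·9
1 = 25·233 − 104·56
1 = −104·6580 + 2937·233
1 = 2937·33133 − 14789·6580
1 = −14789·39713 + 17726·33133
So 33133·(17726) ≡ 1 (mod 39713), giving 33133⁻¹ ≡ 17726.
x ≡ 33133⁻¹·7684 ≡ 17726·7684 ≡ 30707 (mod 39713).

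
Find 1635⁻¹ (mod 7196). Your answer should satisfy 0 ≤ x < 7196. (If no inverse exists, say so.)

gcd(7196, 1635) by repeated division:
7196 = 4×1635 + 656
1635 = 2×656 + 323
656 = 2×323 + 10
323 = 32×10 + 3
10 = 3×3 + 1
3 = 3×1 + 0
The gcd is 1. Working backward:
1 = 10 − 3·3
1 = −3·323 + 97·10
1 = 97·656 − 197·323
1 = −197·1635 + 491·656
1 = 491·7196 − 2161·1635
So 1635·(-2161) ≡ 1 (mod 7196), and -2161 ≡ 5035 (mod 7196).

5035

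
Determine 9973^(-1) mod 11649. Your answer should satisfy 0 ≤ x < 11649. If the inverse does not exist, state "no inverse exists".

3649

Apply the Euclidean algorithm to 11649 and 9973:
11649 = 1×9973 + 1676
9973 = 5×1676 + 1593
1676 = 1×1593 + 83
1593 = 19×83 + 16
83 = 5×16 + 3
16 = 5×3 + 1
3 = 3×1 + 0
gcd = 1, so the inverse exists. Back-substitute:
1 = 16 − 5·3
1 = −5·83 + 26·16
1 = 26·1593 − 499·83
1 = −499·1676 + 525·1593
1 = 525·9973 − 3124·1676
1 = −3124·11649 + 3649·9973
So 9973·3649 ≡ 1 (mod 11649).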